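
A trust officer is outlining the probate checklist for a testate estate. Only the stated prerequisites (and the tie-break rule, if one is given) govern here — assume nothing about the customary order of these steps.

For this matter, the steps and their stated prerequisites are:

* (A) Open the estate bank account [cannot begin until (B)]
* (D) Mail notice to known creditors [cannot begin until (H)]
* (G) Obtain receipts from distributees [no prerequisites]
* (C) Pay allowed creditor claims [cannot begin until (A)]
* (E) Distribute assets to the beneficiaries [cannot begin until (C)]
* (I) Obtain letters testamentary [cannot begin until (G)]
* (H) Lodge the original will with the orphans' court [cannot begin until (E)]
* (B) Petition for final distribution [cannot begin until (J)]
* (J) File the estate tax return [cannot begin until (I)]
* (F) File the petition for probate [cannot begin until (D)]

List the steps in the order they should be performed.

(G) is the only step with nothing outstanding, so it goes first.
(I) needed (G), now all done → (I).
That leaves (J) as the only ready step → (J).
That leaves (B) as the only ready step → (B).
Next only (A) has its prerequisites met → (A).
That leaves (C) as the only ready step → (C).
Next only (E) has its prerequisites met → (E).
(H) is the only step now ready → (H).
(D) needed (H), now all done → (D).
(F) needed (D), now all done → (F).

(G) (I) (J) (B) (A) (C) (E) (H) (D) (F)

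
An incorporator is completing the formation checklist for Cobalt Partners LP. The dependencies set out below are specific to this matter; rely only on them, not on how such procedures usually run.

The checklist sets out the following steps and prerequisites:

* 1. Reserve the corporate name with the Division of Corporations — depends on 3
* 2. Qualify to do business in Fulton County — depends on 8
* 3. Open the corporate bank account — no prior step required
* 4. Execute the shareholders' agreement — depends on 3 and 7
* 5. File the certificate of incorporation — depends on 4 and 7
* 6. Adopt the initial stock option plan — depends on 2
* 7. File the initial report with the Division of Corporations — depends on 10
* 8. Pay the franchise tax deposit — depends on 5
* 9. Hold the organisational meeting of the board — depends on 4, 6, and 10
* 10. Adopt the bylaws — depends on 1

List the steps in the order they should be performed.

Only 3 has no prerequisites, so it is first.
Next only 1 has its prerequisites met → 1.
Next only 10 has its prerequisites met → 10.
Next only 7 has its prerequisites met → 7.
Next only 4 has its prerequisites met → 4.
Next only 5 has its prerequisites met → 5.
Next only 8 has its prerequisites met → 8.
2 needed 8, now all done → 2.
That leaves 6 as the only ready step → 6.
Next only 9 has its prerequisites met → 9.

3 → 1 → 10 → 7 → 4 → 5 → 8 → 2 → 6 → 9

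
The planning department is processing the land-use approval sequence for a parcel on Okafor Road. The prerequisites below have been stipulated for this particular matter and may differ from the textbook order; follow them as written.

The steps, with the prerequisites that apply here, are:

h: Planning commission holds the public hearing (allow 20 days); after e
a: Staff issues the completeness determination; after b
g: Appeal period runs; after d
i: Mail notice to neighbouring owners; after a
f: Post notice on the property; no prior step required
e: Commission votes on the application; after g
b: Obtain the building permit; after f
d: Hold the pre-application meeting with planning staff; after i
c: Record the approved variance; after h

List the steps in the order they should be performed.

f, b, a, i, d, g, e, h, c

Only f has no prerequisites, so it is first.
b is the only step now ready → b.
a is the only step now ready → a.
Next only i has its prerequisites met → i.
That leaves d as the only ready step → d.
That leaves g as the only ready step → g.
Next only e has its prerequisites met → e.
h needed e, now all done → h.
c is the only step now ready → c.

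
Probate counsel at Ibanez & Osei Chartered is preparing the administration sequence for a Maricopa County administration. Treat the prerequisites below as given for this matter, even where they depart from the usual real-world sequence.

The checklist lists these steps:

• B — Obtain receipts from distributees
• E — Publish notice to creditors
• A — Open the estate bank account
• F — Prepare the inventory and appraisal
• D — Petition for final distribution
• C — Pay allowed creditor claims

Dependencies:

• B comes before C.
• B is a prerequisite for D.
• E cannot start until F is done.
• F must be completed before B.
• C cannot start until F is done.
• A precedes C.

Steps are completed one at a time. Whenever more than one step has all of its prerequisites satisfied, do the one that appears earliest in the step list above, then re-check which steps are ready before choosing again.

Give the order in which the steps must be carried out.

A, F, B, E, D, C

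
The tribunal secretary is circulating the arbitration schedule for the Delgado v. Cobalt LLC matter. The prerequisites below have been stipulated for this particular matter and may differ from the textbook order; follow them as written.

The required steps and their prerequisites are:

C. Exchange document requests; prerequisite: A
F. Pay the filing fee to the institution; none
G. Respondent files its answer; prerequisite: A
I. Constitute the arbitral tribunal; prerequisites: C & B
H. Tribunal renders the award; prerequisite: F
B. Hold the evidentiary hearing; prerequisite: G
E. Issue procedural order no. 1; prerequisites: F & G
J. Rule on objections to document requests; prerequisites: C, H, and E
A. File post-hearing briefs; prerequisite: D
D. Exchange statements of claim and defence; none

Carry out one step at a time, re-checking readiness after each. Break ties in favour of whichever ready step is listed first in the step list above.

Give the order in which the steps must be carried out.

F H D A C G B I E J

F and D have no prerequisites; F is listed earlier, so F is first.
H now also ready, so the ready set is {H, D}; H is listed earlier → H.
D is the only step now ready → D.
That leaves A as the only ready step → A.
C and G are both available; C is listed earlier → C.
G needed A, now all done → G.
B and E are both available; B is listed earlier → B.
I now also ready, so the ready set is {I, E}; I is listed earlier → I.
That leaves E as the only ready step → E.
J needed C, H and E, now all done → J.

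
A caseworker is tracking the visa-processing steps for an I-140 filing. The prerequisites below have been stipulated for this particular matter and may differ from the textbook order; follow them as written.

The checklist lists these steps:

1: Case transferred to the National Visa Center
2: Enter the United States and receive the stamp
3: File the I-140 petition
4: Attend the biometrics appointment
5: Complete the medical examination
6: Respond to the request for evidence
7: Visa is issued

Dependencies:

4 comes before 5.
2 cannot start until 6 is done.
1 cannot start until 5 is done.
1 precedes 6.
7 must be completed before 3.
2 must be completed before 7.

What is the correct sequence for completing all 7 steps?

4 5 1 6 2 7 3

4 is the only step with nothing outstanding, so it goes first.
Next only 5 has its prerequisites met → 5.
1 is the only step now ready → 1.
6 needed 1, now all done → 6.
Next only 2 has its prerequisites met → 2.
7 is the only step now ready → 7.
Next only 3 has its prerequisites met → 3.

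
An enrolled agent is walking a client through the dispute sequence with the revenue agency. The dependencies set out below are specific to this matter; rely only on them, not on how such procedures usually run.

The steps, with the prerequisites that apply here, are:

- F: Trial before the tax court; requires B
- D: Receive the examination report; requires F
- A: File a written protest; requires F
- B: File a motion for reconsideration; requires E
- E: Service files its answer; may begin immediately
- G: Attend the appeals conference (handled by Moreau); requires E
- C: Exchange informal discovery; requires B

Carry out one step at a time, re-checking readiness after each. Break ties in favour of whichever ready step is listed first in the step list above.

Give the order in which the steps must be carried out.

Only E has no prerequisites, so it is first.
Ready: B and G. B is listed earlier → B.
Now F, G and C have their prerequisites met. F is listed earlier, so F next.
D and A now also ready, so the ready set is {D, A, G, C}; D is listed earlier → D.
Now A, G and C have their prerequisites met. A is listed earlier, so A next.
Ready: G and C. G is listed earlier → G.
C needed B, now all done → C.

E, B, F, D, A, G, C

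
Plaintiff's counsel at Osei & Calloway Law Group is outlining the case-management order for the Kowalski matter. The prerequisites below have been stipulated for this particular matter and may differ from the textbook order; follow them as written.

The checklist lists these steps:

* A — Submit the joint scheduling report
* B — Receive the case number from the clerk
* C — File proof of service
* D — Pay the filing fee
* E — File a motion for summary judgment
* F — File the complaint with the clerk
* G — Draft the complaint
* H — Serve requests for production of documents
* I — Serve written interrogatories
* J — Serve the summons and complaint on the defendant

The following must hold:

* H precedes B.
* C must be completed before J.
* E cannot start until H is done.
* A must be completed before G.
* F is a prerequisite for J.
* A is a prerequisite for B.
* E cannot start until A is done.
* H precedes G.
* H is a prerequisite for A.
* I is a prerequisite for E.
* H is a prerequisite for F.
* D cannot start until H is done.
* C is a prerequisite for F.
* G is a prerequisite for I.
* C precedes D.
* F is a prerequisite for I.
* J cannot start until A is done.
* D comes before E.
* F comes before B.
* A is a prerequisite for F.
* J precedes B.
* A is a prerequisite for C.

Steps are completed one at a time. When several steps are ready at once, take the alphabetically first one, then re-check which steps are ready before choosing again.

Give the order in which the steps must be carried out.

H is the only step with nothing outstanding, so it goes first.
A is the only step now ready → A.
C and G are both available; C has the earlier label → C.
Now D, F and G have their prerequisites met. D has the earlier label, so D next.
Ready: F and G. F has the earlier label → F.
G and J are both available; G has the earlier label → G.
I now also ready, so the ready set is {I, J}; I has the earlier label → I.
Ready: E and J. E has the earlier label → E.
That leaves J as the only ready step → J.
That leaves B as the only ready step → B.

H → A → C → D → F → G → I → E → J → B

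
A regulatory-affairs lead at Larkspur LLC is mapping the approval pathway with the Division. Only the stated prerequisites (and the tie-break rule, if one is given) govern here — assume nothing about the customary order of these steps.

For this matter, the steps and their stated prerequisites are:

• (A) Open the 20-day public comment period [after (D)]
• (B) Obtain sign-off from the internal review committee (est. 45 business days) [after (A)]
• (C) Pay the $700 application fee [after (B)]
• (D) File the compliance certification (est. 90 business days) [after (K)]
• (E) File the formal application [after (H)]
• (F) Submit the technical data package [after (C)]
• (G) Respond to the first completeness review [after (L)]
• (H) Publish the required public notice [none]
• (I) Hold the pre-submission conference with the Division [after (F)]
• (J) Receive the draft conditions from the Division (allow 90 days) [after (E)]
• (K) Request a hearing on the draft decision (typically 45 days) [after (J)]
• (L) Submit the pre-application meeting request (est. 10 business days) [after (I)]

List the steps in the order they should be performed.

(H) (E) (J) (K) (D) (A) (B) (C) (F) (I) (L) (G)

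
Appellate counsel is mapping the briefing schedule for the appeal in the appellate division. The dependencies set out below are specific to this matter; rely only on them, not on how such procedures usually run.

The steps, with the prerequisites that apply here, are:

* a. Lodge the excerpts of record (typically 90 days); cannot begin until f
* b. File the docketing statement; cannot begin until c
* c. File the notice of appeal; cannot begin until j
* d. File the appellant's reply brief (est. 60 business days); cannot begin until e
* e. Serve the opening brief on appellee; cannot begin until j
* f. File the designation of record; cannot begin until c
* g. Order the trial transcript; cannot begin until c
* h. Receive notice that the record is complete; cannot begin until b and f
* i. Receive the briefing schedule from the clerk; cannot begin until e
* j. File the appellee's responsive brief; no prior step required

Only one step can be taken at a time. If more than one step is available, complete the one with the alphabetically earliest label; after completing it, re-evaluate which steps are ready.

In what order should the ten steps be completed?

Only j has no prerequisites, so it is first.
c and e are both available; c has the earlier label → c.
b, e, f and g are all available; b has the earlier label → b.
Ready: e, f and g. e has the earlier label → e.
Now d, f, g and i have their prerequisites met. d has the earlier label, so d next.
Ready: f, g and i. f has the earlier label → f.
a and h now also ready, so the ready set is {a, g, h, i}; a has the earlier label → a.
Now g, h and i have their prerequisites met. g has the earlier label, so g next.
Now h and i have their prerequisites met. h has the earlier label, so h next.
Next only i has its prerequisites met → i.

j, c, b, e, d, f, a, g, h, i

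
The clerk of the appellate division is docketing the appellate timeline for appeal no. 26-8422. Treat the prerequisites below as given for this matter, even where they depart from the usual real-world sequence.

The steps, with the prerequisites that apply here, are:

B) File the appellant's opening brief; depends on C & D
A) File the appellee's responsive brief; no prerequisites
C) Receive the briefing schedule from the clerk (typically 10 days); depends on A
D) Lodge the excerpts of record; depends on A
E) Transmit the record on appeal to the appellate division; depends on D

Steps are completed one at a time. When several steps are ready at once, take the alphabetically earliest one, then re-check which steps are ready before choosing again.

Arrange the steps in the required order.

A, C, D, B, E

A is the only step with nothing outstanding, so it goes first.
C and D are both available; C has the earlier label → C.
D needed A, now all done → D.
B and E are both available; B has the earlier label → B.
Next only E has its prerequisites met → E.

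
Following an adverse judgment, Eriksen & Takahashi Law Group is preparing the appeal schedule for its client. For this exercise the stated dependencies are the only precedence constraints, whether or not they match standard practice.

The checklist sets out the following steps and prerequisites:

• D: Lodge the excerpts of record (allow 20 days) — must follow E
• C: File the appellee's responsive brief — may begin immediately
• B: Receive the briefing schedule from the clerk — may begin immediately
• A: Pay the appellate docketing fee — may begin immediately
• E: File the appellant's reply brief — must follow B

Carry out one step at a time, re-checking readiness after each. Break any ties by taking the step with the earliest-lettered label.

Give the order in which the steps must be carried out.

Nothing is required for A, B and C. A has the earlier label → A first.
B and C are both available; B has the earlier label → B.
E now also ready, so the ready set is {C, E}; C has the earlier label → C.
Next only E has its prerequisites met → E.
D needed E, now all done → D.

A B C E D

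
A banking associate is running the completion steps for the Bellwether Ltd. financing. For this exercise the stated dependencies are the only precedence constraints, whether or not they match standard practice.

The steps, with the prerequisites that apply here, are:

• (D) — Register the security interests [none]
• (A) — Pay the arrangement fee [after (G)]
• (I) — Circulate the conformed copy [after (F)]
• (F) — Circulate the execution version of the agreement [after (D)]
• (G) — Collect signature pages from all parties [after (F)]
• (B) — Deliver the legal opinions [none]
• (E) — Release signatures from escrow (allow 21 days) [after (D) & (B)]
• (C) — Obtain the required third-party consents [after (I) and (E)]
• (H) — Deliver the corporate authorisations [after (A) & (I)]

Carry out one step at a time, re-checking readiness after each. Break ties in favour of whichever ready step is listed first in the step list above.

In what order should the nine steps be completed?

Nothing is required for (D) and (B). (D) is listed earlier → (D) first.
(F) now also ready, so the ready set is {(F), (B)}; (F) is listed earlier → (F).
Ready: (I), (G) and (B). (I) is listed earlier → (I).
Now (G) and (B) have their prerequisites met. (G) is listed earlier, so (G) next.
(A) now also ready, so the ready set is {(A), (B)}; (A) is listed earlier → (A).
(B) and (H) are both available; (B) is listed earlier → (B).
(E) now also ready, so the ready set is {(E), (H)}; (E) is listed earlier → (E).
(C) now also ready, so the ready set is {(C), (H)}; (C) is listed earlier → (C).
(H) needed (A) and (I), now all done → (H).

(D) → (F) → (I) → (G) → (A) → (B) → (E) → (C) → (H)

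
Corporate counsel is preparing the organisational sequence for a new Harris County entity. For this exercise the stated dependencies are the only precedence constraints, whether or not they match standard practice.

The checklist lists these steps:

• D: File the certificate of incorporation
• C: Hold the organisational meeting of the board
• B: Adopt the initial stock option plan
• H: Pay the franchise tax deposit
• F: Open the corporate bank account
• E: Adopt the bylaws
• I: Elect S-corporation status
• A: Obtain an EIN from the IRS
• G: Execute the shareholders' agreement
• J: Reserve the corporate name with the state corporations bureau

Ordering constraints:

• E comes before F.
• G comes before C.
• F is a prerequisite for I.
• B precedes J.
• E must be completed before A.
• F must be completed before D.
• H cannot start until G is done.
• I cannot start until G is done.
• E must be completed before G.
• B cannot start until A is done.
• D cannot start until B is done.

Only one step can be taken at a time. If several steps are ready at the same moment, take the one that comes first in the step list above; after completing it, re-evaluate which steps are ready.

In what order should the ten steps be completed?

E has no prerequisites → E first.
F, A and G are all available; F is listed earlier → F.
Now A and G have their prerequisites met. A is listed earlier, so A next.
B now also ready, so the ready set is {B, G}; B is listed earlier → B.
D and J now also ready, so the ready set is {D, G, J}; D is listed earlier → D.
G and J are both available; G is listed earlier → G.
C, H, I and J are all available; C is listed earlier → C.
Ready: H, I and J. H is listed earlier → H.
Now I and J have their prerequisites met. I is listed earlier, so I next.
Next only J has its prerequisites met → J.

E, F, A, B, D, G, C, H, I, J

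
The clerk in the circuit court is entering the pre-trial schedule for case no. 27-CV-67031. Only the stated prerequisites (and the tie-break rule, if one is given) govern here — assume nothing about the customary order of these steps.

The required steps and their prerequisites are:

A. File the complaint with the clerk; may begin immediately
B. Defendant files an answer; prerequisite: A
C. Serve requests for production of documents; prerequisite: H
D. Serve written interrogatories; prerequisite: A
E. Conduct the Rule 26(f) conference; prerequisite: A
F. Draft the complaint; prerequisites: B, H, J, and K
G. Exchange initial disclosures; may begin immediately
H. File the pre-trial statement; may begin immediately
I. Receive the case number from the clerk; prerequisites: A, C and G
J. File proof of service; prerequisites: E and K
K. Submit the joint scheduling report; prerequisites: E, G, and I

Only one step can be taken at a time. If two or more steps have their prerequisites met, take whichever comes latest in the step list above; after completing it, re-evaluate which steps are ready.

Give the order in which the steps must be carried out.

H G C A I E K J D B F

H, G and A have no prerequisites; H is listed later, so H is first.
C now also ready, so the ready set is {G, C, A}; G is listed later → G.
C and A are both available; C is listed later → C.
A is the only step now ready → A.
I, E, D and B are all available; I is listed later → I.
Now E, D and B have their prerequisites met. E is listed later, so E next.
Ready: K, D and B. K is listed later → K.
J, D and B are all available; J is listed later → J.
D and B are both available; D is listed later → D.
Next only B has its prerequisites met → B.
F needed K, J, H and B, now all done → F.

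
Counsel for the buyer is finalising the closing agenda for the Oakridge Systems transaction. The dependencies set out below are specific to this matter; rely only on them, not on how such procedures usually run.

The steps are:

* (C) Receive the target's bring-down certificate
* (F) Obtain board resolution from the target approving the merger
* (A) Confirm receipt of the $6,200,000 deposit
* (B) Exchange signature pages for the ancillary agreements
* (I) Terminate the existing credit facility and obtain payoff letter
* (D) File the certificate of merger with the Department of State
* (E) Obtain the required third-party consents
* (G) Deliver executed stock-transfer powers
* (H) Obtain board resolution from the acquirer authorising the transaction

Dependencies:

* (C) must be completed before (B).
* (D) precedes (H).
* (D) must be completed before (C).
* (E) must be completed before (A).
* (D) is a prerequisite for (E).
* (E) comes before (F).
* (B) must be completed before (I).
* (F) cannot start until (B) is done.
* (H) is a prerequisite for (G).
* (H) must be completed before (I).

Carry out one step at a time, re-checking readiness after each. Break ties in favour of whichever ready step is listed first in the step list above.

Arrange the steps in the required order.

(D) is the only step with nothing outstanding, so it goes first.
Now (C), (E) and (H) have their prerequisites met. (C) is listed earlier, so (C) next.
Now (B), (E) and (H) have their prerequisites met. (B) is listed earlier, so (B) next.
(E) and (H) are both available; (E) is listed earlier → (E).
(F), (A) and (H) are all available; (F) is listed earlier → (F).
Ready: (A) and (H). (A) is listed earlier → (A).
(H) needed (D), now all done → (H).
(I) and (G) are both available; (I) is listed earlier → (I).
(G) needed (H), now all done → (G).

(D), (C), (B), (E), (F), (A), (H), (I), (G)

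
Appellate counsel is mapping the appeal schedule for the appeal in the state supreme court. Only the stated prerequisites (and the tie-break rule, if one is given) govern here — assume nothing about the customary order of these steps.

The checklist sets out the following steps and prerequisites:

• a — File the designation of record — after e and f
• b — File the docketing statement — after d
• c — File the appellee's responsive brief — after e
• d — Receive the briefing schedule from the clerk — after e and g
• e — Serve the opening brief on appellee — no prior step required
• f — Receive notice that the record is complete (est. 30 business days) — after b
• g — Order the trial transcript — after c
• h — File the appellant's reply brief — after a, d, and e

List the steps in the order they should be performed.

e has no prerequisites → e first.
c is the only step now ready → c.
Next only g has its prerequisites met → g.
d is the only step now ready → d.
b needed d, now all done → b.
f needed b, now all done → f.
a is the only step now ready → a.
Next only h has its prerequisites met → h.

e, c, g, d, b, f, a, h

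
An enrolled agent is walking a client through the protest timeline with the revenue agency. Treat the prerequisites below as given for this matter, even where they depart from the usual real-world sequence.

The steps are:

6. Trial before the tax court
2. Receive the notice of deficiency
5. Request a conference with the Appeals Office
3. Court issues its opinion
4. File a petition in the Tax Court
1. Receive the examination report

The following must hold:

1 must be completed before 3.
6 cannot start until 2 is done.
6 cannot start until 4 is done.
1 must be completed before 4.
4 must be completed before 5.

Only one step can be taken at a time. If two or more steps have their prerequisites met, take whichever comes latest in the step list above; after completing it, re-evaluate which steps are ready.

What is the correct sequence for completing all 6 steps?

Nothing is required for 1 and 2. 1 is listed later → 1 first.
Ready: 4, 3 and 2. 4 is listed later → 4.
3, 5 and 2 are all available; 3 is listed later → 3.
Now 5 and 2 have their prerequisites met. 5 is listed later, so 5 next.
2 is the only step now ready → 2.
6 needed 4 and 2, now all done → 6.

1, 4, 3, 5, 2, 6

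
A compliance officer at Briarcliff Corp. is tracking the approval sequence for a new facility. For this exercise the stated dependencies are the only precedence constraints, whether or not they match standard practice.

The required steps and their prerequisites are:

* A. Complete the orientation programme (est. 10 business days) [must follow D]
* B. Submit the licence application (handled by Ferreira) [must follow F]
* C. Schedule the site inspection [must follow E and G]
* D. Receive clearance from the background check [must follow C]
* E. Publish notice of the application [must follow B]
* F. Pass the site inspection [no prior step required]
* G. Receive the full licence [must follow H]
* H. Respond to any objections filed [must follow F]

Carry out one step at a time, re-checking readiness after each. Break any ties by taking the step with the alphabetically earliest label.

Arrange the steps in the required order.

Only F has no prerequisites, so it is first.
Now B and H have their prerequisites met. B has the earlier label, so B next.
Ready: E and H. E has the earlier label → E.
H needed F, now all done → H.
G needed H, now all done → G.
That leaves C as the only ready step → C.
D is the only step now ready → D.
A needed D, now all done → A.

F B E H G C D A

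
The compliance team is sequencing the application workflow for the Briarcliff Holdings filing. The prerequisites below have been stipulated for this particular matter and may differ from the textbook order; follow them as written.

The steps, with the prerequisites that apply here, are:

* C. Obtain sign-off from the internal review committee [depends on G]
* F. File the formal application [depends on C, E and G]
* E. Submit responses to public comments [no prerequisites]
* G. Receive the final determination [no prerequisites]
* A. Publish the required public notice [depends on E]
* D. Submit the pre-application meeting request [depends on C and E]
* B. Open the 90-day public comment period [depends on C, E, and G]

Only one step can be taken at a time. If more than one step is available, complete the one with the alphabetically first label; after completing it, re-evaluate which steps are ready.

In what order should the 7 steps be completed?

Nothing is required for E and G. E has the earlier label → E first.
Ready: A and G. A has the earlier label → A.
Next only G has its prerequisites met → G.
C needed G, now all done → C.
Now B, D and F have their prerequisites met. B has the earlier label, so B next.
D and F are both available; D has the earlier label → D.
F is the only step now ready → F.

E, A, G, C, B, D, F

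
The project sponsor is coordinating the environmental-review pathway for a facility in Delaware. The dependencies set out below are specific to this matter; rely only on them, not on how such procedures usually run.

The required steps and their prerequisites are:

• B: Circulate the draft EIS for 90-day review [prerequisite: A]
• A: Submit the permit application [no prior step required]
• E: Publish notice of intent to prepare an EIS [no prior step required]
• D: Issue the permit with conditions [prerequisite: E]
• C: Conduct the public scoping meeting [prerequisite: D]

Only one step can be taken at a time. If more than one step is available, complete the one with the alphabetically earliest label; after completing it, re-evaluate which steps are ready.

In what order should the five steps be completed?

A, B, E, D, C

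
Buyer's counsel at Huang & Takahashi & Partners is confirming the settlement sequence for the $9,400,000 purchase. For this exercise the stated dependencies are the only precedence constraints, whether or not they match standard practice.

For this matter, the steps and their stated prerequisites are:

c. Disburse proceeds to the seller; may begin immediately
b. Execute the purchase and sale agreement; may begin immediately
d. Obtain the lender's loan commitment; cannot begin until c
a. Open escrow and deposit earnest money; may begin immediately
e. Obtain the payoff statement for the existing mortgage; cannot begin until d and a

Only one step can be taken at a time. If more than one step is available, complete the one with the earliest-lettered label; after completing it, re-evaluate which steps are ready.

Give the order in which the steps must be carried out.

a b c d e

a, b and c have no prerequisites; a has the earlier label, so a is first.
b and c are both available; b has the earlier label → b.
c is the only step now ready → c.
d needed c, now all done → d.
Next only e has its prerequisites met → e.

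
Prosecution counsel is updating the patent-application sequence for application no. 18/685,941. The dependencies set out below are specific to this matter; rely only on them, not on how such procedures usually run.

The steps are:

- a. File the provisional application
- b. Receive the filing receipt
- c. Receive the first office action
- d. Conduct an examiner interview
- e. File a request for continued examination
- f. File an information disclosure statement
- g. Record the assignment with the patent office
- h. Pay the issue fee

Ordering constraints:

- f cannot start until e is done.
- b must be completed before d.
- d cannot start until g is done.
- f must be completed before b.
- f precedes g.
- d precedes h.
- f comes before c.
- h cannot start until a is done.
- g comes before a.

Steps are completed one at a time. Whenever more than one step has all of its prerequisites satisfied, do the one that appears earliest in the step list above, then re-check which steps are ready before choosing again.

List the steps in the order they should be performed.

e, f, b, c, g, a, d, h

e is the only step with nothing outstanding, so it goes first.
f needed e, now all done → f.
b, c and g are all available; b is listed earlier → b.
Ready: c and g. c is listed earlier → c.
That leaves g as the only ready step → g.
a and d are both available; a is listed earlier → a.
d needed b and g, now all done → d.
Next only h has its prerequisites met → h.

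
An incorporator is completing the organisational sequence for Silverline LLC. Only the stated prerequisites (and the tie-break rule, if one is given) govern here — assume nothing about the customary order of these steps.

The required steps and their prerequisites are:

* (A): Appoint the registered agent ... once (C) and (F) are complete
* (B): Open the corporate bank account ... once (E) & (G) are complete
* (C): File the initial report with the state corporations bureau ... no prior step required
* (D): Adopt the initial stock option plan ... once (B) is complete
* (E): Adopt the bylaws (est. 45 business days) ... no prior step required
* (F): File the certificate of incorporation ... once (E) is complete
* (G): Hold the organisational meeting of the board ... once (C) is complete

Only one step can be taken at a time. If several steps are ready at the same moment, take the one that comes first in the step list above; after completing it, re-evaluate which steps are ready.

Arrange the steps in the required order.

(C), (E), (F), (A), (G), (B), (D)

(C) and (E) have no prerequisites; (C) is listed earlier, so (C) is first.
(E) and (G) are both available; (E) is listed earlier → (E).
Ready: (F) and (G). (F) is listed earlier → (F).
(A) now also ready, so the ready set is {(A), (G)}; (A) is listed earlier → (A).
(G) needed (C), now all done → (G).
(B) needed (E) and (G), now all done → (B).
Next only (D) has its prerequisites met → (D).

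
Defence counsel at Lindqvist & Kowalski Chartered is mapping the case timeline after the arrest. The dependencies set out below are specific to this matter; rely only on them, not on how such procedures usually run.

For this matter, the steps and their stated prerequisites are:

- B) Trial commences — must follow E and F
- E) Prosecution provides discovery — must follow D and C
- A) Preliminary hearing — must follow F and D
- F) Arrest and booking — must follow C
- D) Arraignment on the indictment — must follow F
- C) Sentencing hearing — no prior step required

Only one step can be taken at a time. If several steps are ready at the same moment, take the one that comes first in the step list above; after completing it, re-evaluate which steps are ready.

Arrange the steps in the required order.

C F D E B A

C is the only step with nothing outstanding, so it goes first.
Next only F has its prerequisites met → F.
D is the only step now ready → D.
E and A are both available; E is listed earlier → E.
Ready: B and A. B is listed earlier → B.
A needed F and D, now all done → A.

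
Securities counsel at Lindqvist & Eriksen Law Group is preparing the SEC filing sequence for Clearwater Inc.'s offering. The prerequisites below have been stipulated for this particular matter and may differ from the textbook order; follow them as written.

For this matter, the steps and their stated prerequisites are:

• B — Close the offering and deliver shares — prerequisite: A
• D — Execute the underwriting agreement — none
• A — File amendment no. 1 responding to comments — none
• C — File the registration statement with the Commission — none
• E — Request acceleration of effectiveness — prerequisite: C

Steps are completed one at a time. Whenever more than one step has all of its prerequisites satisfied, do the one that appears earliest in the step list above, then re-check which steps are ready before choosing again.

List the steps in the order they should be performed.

D → A → B → C → E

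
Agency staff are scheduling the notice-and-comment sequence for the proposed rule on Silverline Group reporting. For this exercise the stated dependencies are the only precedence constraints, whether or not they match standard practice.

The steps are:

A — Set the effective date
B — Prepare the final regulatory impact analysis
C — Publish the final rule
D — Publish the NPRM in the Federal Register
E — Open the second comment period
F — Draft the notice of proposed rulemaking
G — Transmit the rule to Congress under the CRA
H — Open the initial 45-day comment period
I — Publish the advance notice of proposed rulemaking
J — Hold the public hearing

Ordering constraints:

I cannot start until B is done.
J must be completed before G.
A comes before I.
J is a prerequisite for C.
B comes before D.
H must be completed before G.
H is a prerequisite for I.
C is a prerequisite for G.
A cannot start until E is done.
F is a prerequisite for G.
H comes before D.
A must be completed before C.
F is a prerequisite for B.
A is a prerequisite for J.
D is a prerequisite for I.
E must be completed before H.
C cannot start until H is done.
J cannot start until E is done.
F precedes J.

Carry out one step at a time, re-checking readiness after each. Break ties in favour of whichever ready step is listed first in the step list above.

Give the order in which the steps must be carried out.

E, A, F, B, H, D, I, J, C, G

E and F have no prerequisites; E is listed earlier, so E is first.
Ready: A, F and H. A is listed earlier → A.
Now F and H have their prerequisites met. F is listed earlier, so F next.
Now B, H and J have their prerequisites met. B is listed earlier, so B next.
Ready: H and J. H is listed earlier → H.
D and J are both available; D is listed earlier → D.
I and J are both available; I is listed earlier → I.
J needed A, E and F, now all done → J.
C is the only step now ready → C.
G needed C, F, H and J, now all done → G.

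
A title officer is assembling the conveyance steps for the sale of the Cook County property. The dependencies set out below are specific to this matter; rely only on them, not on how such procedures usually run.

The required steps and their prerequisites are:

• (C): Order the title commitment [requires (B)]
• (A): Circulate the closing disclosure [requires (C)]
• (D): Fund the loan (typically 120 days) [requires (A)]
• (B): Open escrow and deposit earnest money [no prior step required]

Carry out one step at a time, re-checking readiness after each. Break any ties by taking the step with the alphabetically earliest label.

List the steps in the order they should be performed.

(B) → (C) → (A) → (D)

Only (B) has no prerequisites, so it is first.
(C) needed (B), now all done → (C).
(A) needed (C), now all done → (A).
(D) is the only step now ready → (D).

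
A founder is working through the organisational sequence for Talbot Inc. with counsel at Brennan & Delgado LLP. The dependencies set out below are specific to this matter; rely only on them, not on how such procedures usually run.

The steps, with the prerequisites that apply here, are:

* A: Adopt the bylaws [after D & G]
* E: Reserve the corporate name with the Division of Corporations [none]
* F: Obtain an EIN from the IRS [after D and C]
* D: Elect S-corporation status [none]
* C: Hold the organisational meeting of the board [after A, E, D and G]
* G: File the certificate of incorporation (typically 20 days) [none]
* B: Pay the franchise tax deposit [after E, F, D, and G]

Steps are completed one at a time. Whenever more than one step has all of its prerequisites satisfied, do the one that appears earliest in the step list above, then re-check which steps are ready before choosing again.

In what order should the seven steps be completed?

E, D, G, A, C, F, B

Nothing is required for E, D and G. E is listed earlier → E first.
Now D and G have their prerequisites met. D is listed earlier, so D next.
G is the only step now ready → G.
That leaves A as the only ready step → A.
C needed A, E, D and G, now all done → C.
That leaves F as the only ready step → F.
B needed E, F, D and G, now all done → B.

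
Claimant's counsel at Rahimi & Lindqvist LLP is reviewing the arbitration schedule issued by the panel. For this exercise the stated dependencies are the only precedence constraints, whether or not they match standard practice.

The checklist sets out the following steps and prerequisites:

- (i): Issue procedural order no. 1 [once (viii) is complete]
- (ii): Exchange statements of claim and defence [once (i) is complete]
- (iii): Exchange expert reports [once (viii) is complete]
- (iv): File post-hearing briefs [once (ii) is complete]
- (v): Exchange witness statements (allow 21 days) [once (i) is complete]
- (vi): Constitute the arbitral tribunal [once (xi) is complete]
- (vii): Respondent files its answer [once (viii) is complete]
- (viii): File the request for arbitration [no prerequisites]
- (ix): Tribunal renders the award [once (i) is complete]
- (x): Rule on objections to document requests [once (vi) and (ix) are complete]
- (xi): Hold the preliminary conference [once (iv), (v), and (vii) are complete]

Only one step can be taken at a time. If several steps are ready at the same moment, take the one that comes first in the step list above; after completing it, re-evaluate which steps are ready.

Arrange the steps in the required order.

Only (viii) has no prerequisites, so it is first.
Ready: (i), (iii) and (vii). (i) is listed earlier → (i).
Now (ii), (iii), (v), (vii) and (ix) have their prerequisites met. (ii) is listed earlier, so (ii) next.
(iv) now also ready, so the ready set is {(iii), (iv), (v), (vii), (ix)}; (iii) is listed earlier → (iii).
Now (iv), (v), (vii) and (ix) have their prerequisites met. (iv) is listed earlier, so (iv) next.
Ready: (v), (vii) and (ix). (v) is listed earlier → (v).
(vii) and (ix) are both available; (vii) is listed earlier → (vii).
(xi) now also ready, so the ready set is {(ix), (xi)}; (ix) is listed earlier → (ix).
(xi) needed (iv), (v) and (vii), now all done → (xi).
(vi) needed (xi), now all done → (vi).
Next only (x) has its prerequisites met → (x).

(viii), (i), (ii), (iii), (iv), (v), (vii), (ix), (xi), (vi), (x)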